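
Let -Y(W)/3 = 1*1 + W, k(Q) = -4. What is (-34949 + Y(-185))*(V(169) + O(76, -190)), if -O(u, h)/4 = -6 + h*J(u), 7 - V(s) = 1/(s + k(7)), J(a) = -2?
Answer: 768260122/15 ≈ 5.1217e+7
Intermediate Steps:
V(s) = 7 - 1/(-4 + s) (V(s) = 7 - 1/(s - 4) = 7 - 1/(-4 + s))
Y(W) = -3 - 3*W (Y(W) = -3*(1*1 + W) = -3*(1 + W) = -3 - 3*W)
O(u, h) = 24 + 8*h (O(u, h) = -4*(-6 + h*(-2)) = -4*(-6 - 2*h) = 24 + 8*h)
(-34949 + Y(-185))*(V(169) + O(76, -190)) = (-34949 + (-3 - 3*(-185)))*((-29 + 7*169)/(-4 + 169) + (24 + 8*(-190))) = (-34949 + (-3 + 555))*((-29 + 1183)/165 + (24 - 1520)) = (-34949 + 552)*((1/165)*1154 - 1496) = -34397*(1154/165 - 1496) = -34397*(-245686/165) = 768260122/15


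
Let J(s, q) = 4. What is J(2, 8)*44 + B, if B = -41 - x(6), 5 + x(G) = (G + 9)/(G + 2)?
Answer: 1105/8 ≈ 138.13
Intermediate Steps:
x(G) = -5 + (9 + G)/(2 + G) (x(G) = -5 + (G + 9)/(G + 2) = -5 + (9 + G)/(2 + G))
B = -303/8 (B = -41 - (-1 - 4*6)/(2 + 6) = -41 - (-1 - 24)/8 = -41 - (-25)/8 = -41 - 1*(-25/8) = -41 + 25/8 = -303/8 ≈ -37.875)
J(2, 8)*44 + B = 4*44 - 303/8 = 176 - 303/8 = 1105/8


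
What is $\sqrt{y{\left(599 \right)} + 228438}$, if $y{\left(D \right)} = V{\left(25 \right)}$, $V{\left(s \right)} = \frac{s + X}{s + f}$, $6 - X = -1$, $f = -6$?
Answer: $\frac{\sqrt{82466726}}{19} \approx 477.95$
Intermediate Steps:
$X = 7$ ($X = 6 - -1 = 6 + 1 = 7$)
$V{\left(s \right)} = \frac{7 + s}{-6 + s}$ ($V{\left(s \right)} = \frac{s + 7}{s - 6} = \frac{7 + s}{-6 + s}$)
$y{\left(D \right)} = \frac{32}{19}$ ($y{\left(D \right)} = \frac{7 + 25}{-6 + 25} = \frac{1}{19} \cdot 32 = \frac{32}{19}$)
$\sqrt{y{\left(599 \right)} + 228438} = \sqrt{\frac{32}{19} + 228438} = \sqrt{\frac{4340354}{19}} = \frac{\sqrt{82466726}}{19}$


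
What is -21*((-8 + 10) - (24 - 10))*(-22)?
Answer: -5544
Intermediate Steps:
-21*((-8 + 10) - (24 - 10))*(-22) = -21*(2 - 1*14)*(-22) = -21*(2 - 14)*(-22) = -21*(-12)*(-22) = 252*(-22) = -5544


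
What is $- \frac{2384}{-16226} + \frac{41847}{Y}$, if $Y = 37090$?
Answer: $\frac{383715991}{300911170} \approx 1.2752$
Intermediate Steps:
$- \frac{2384}{-16226} + \frac{41847}{Y} = - \frac{2384}{-16226} + \frac{41847}{37090} = \left(-2384\right) \left(- \frac{1}{16226}\right) + 41847 \cdot \frac{1}{37090} = \frac{1192}{8113} + \frac{41847}{37090} = \frac{383715991}{300911170}$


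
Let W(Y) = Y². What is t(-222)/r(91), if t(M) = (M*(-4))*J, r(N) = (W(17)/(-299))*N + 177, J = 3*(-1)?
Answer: -7659/256 ≈ -29.918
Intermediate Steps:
J = -3
r(N) = 177 - 289*N/299 (r(N) = (17²/(-299))*N + 177 = (289*(-1/299))*N + 177 = -289*N/299 + 177 = 177 - 289*N/299)
t(M) = 12*M (t(M) = (M*(-4))*(-3) = -4*M*(-3) = 12*M)
t(-222)/r(91) = (12*(-222))/(177 - 289/299*91) = -2664/(177 - 2023/23) = -2664/2048/23 = -2664*23/2048 = -7659/256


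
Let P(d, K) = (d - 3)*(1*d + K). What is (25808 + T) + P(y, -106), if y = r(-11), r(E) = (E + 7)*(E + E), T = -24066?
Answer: 212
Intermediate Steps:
r(E) = 2*E*(7 + E) (r(E) = (7 + E)*(2*E) = 2*E*(7 + E))
y = 88 (y = 2*(-11)*(7 - 11) = 2*(-11)*(-4) = 88)
P(d, K) = (-3 + d)*(K + d) (P(d, K) = (-3 + d)*(d + K) = (-3 + d)*(K + d))
(25808 + T) + P(y, -106) = (25808 - 24066) + (88**2 - 3*(-106) - 3*88 - 106*88) = 1742 + (7744 + 318 - 264 - 9328) = 1742 - 1530 = 212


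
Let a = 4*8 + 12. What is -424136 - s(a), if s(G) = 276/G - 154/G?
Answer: -9331053/22 ≈ -4.2414e+5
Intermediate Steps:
a = 44 (a = 32 + 12 = 44)
s(G) = 122/G
-424136 - s(a) = -424136 - 122/44 = -424136 - 1*61/22 = -424136 - 61/22 = -9331053/22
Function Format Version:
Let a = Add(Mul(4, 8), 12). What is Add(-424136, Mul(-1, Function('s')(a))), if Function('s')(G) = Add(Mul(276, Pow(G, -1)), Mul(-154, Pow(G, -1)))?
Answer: Rational(-9331053, 22) ≈ -4.2414e+5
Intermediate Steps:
a = 44 (a = Add(32, 12) = 44)
Function('s')(G) = Mul(122, Pow(G, -1))
Add(-424136, Mul(-1, Function('s')(a))) = Add(-424136, Mul(-1, Mul(122, Pow(44, -1)))) = Add(-424136, Mul(-1, Mul(122, Rational(1, 44)))) = Add(-424136, Mul(-1, Rational(61, 22))) = Add(-424136, Rational(-61, 22)) = Rational(-9331053, 22)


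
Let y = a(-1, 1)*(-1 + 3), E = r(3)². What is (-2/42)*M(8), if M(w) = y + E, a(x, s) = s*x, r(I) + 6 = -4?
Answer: -14/3 ≈ -4.6667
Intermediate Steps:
r(I) = -10 (r(I) = -6 - 4 = -10)
E = 100 (E = (-10)² = 100)
y = -2 (y = (1*(-1))*(-1 + 3) = -1*2 = -2)
M(w) = 98 (M(w) = -2 + 100 = 98)
(-2/42)*M(8) = (-2/42)*98 = ((1/42)*(-2))*98 = -1/21*98 = -14/3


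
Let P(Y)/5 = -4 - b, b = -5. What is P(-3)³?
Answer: 125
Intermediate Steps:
P(Y) = 5 (P(Y) = 5*(-4 - 1*(-5)) = 5*(-4 + 5) = 5*1 = 5)
P(-3)³ = 5³ = 125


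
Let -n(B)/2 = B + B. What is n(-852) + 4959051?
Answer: 4962459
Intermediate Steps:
n(B) = -4*B (n(B) = -2*(B + B) = -4*B)
n(-852) + 4959051 = -4*(-852) + 4959051 = 3408 + 4959051 = 4962459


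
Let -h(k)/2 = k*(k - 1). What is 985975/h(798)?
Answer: -985975/1272012 ≈ -0.77513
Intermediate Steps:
h(k) = -2*k*(-1 + k) (h(k) = -2*k*(k - 1) = -2*k*(-1 + k))
985975/h(798) = 985975/((2*798*(1 - 1*798))) = 985975/((2*798*(1 - 798))) = 985975/((2*798*(-797))) = 985975/(-1272012) = 985975*(-1/1272012) = -985975/1272012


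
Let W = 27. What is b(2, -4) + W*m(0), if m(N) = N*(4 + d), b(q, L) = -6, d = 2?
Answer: -6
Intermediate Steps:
m(N) = 6*N (m(N) = N*(4 + 2) = N*6 = 6*N)
b(2, -4) + W*m(0) = -6 + 27*(6*0) = -6 + 27*0 = -6 + 0 = -6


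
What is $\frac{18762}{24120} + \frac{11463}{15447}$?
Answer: $\frac{31461343}{20698980} \approx 1.5199$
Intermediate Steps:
$\frac{18762}{24120} + \frac{11463}{15447} = 18762 \cdot \frac{1}{24120} + 11463 \cdot \frac{1}{15447} = \frac{3127}{4020} + \frac{3821}{5149} = \frac{31461343}{20698980}$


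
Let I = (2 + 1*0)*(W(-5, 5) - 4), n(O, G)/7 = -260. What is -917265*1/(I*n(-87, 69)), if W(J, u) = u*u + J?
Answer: 183453/11648 ≈ 15.750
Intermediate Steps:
n(O, G) = -1820 (n(O, G) = 7*(-260) = -1820)
W(J, u) = J + u**2 (W(J, u) = u**2 + J = J + u**2)
I = 32 (I = (2 + 1*0)*((-5 + 5**2) - 4) = (2 + 0)*((-5 + 25) - 4) = 2*(20 - 4) = 2*16 = 32)
-917265*1/(I*n(-87, 69)) = -917265/((-1820*32)) = -917265/(-58240) = -917265*(-1/58240) = 183453/11648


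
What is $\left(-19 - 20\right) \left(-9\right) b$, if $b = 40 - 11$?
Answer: $10179$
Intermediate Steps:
$b = 29$
$\left(-19 - 20\right) \left(-9\right) b = \left(-19 - 20\right) \left(-9\right) 29 = \left(-39\right) \left(-9\right) 29 = 351 \cdot 29 = 10179$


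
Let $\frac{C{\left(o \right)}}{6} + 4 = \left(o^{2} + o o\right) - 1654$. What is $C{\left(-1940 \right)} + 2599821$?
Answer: $47753073$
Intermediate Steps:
$C{\left(o \right)} = -9948 + 12 o^{2}$ ($C{\left(o \right)} = -24 + 6 \left(\left(o^{2} + o o\right) - 1654\right) = -24 + 6 \left(\left(o^{2} + o^{2}\right) - 1654\right) = -24 + 6 \left(2 o^{2} - 1654\right) = -24 + 6 \left(-1654 + 2 o^{2}\right) = -24 + \left(-9924 + 12 o^{2}\right) = -9948 + 12 o^{2}$)
$C{\left(-1940 \right)} + 2599821 = \left(-9948 + 12 \left(-1940\right)^{2}\right) + 2599821 = \left(-9948 + 12 \cdot 3763600\right) + 2599821 = \left(-9948 + 45163200\right) + 2599821 = 45153252 + 2599821 = 47753073$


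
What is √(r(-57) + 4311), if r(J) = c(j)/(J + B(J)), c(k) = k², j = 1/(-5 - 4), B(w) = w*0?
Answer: √1134521502/513 ≈ 65.658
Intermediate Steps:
B(w) = 0
j = -⅑ (j = 1/(-9) = -⅑ ≈ -0.11111)
r(J) = 1/(81*J) (r(J) = (-⅑)²/(J + 0) = 1/(81*J))
√(r(-57) + 4311) = √((1/81)/(-57) + 4311) = √((1/81)*(-1/57) + 4311) = √(-1/4617 + 4311) = √(19903886/4617) = √1134521502/513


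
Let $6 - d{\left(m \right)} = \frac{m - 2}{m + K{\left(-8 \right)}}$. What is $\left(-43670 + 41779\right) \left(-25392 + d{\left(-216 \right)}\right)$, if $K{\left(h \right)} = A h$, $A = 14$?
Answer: $\frac{7873013983}{164} \approx 4.8006 \cdot 10^{7}$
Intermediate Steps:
$K{\left(h \right)} = 14 h$
$d{\left(m \right)} = 6 - \frac{-2 + m}{-112 + m}$ ($d{\left(m \right)} = 6 - \frac{m - 2}{m + 14 \left(-8\right)} = 6 - \frac{-2 + m}{m - 112} = 6 - \frac{-2 + m}{-112 + m}$)
$\left(-43670 + 41779\right) \left(-25392 + d{\left(-216 \right)}\right) = \left(-43670 + 41779\right) \left(-25392 + \frac{5 \left(-134 - 216\right)}{-112 - 216}\right) = - 1891 \left(-25392 + 5 \frac{1}{-328} \left(-350\right)\right) = - 1891 \left(-25392 + 5 \left(- \frac{1}{328}\right) \left(-350\right)\right) = - 1891 \left(-25392 + \frac{875}{164}\right) = \left(-1891\right) \left(- \frac{4163413}{164}\right) = \frac{7873013983}{164}$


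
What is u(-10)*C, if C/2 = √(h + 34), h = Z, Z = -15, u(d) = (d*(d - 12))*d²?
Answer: 44000*√19 ≈ 1.9179e+5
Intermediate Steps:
u(d) = d³*(-12 + d) (u(d) = (d*(-12 + d))*d² = d³*(-12 + d))
h = -15
C = 2*√19 (C = 2*√(-15 + 34) = 2*√19 ≈ 8.7178)
u(-10)*C = ((-10)³*(-12 - 10))*(2*√19) = (-1000*(-22))*(2*√19) = 22000*(2*√19) = 44000*√19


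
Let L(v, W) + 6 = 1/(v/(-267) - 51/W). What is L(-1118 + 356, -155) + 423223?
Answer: 18583049048/43909 ≈ 4.2322e+5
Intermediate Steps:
L(v, W) = -6 + 1/(-51/W - v/267) (L(v, W) = -6 + 1/(v/(-267) - 51/W) = -6 + 1/(v*(-1/267) - 51/W) = -6 + 1/(-v/267 - 51/W) = -6 + 1/(-51/W - v/267))
L(-1118 + 356, -155) + 423223 = 3*(-27234 - 89*(-155) - 2*(-155)*(-1118 + 356))/(13617 - 155*(-1118 + 356)) + 423223 = 3*(-27234 + 13795 - 2*(-155)*(-762))/(13617 - 155*(-762)) + 423223 = 3*(-27234 + 13795 - 236220)/(13617 + 118110) + 423223 = 3*(-249659)/131727 + 423223 = 3*(1/131727)*(-249659) + 423223 = -249659/43909 + 423223 = 18583049048/43909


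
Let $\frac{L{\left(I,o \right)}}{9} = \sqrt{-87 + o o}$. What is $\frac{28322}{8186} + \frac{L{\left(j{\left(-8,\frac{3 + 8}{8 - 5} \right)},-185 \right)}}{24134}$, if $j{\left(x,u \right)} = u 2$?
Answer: $\frac{14161}{4093} + \frac{117 \sqrt{202}}{24134} \approx 3.5287$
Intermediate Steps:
$j{\left(x,u \right)} = 2 u$
$L{\left(I,o \right)} = 9 \sqrt{-87 + o^{2}}$ ($L{\left(I,o \right)} = 9 \sqrt{-87 + o o} = 9 \sqrt{-87 + o^{2}}$)
$\frac{28322}{8186} + \frac{L{\left(j{\left(-8,\frac{3 + 8}{8 - 5} \right)},-185 \right)}}{24134} = \frac{28322}{8186} + \frac{9 \sqrt{-87 + \left(-185\right)^{2}}}{24134} = 28322 \cdot \frac{1}{8186} + 9 \sqrt{-87 + 34225} \cdot \frac{1}{24134} = \frac{14161}{4093} + 9 \sqrt{34138} \cdot \frac{1}{24134} = \frac{14161}{4093} + 9 \cdot 13 \sqrt{202} \cdot \frac{1}{24134} = \frac{14161}{4093} + 117 \sqrt{202} \cdot \frac{1}{24134} = \frac{14161}{4093} + \frac{117 \sqrt{202}}{24134}$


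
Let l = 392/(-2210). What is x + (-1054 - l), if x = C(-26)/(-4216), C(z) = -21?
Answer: -288788187/274040 ≈ -1053.8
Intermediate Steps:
x = 21/4216 (x = -21/(-4216) = -21*(-1/4216) = 21/4216 ≈ 0.0049810)
l = -196/1105 (l = 392*(-1/2210) = -196/1105 ≈ -0.17738)
x + (-1054 - l) = 21/4216 + (-1054 - 1*(-196/1105)) = 21/4216 + (-1054 + 196/1105) = 21/4216 - 1164474/1105 = -288788187/274040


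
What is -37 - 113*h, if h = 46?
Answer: -5235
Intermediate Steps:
-37 - 113*h = -37 - 113*46 = -37 - 5198 = -5235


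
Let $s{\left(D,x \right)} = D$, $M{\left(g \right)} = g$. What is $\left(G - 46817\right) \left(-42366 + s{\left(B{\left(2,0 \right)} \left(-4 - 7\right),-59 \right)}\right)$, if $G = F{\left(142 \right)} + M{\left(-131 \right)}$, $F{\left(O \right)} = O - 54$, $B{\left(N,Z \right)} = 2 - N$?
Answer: $1985270760$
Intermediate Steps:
$F{\left(O \right)} = -54 + O$
$G = -43$ ($G = \left(-54 + 142\right) - 131 = 88 - 131 = -43$)
$\left(G - 46817\right) \left(-42366 + s{\left(B{\left(2,0 \right)} \left(-4 - 7\right),-59 \right)}\right) = \left(-43 - 46817\right) \left(-42366 + \left(2 - 2\right) \left(-4 - 7\right)\right) = - 46860 \left(-42366 + \left(2 - 2\right) \left(-11\right)\right) = - 46860 \left(-42366 + 0 \left(-11\right)\right) = - 46860 \left(-42366 + 0\right) = \left(-46860\right) \left(-42366\right) = 1985270760$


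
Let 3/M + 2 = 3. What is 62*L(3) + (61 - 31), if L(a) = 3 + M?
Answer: 402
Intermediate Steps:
M = 3 (M = 3/(-2 + 3) = 3/1 = 3*1 = 3)
L(a) = 6 (L(a) = 3 + 3 = 6)
62*L(3) + (61 - 31) = 62*6 + (61 - 31) = 372 + 30 = 402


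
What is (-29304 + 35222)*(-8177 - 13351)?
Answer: -127402704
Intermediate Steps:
(-29304 + 35222)*(-8177 - 13351) = 5918*(-21528) = -127402704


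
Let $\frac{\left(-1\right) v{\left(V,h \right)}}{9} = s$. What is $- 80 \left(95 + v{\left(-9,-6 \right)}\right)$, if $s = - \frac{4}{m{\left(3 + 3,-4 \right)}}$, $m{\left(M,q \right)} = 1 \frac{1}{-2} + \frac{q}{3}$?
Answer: $- \frac{66320}{11} \approx -6029.1$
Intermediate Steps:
$m{\left(M,q \right)} = - \frac{1}{2} + \frac{q}{3}$ ($m{\left(M,q \right)} = 1 \left(- \frac{1}{2}\right) + q \frac{1}{3} = - \frac{1}{2} + \frac{q}{3}$)
$s = \frac{24}{11}$ ($s = - \frac{4}{- \frac{1}{2} + \frac{1}{3} \left(-4\right)} = - \frac{4}{- \frac{1}{2} - \frac{4}{3}} = - \frac{4}{- \frac{11}{6}} = \left(-4\right) \left(- \frac{6}{11}\right) = \frac{24}{11} \approx 2.1818$)
$v{\left(V,h \right)} = - \frac{216}{11}$ ($v{\left(V,h \right)} = \left(-9\right) \frac{24}{11} = - \frac{216}{11}$)
$- 80 \left(95 + v{\left(-9,-6 \right)}\right) = - 80 \left(95 - \frac{216}{11}\right) = \left(-80\right) \frac{829}{11} = - \frac{66320}{11}$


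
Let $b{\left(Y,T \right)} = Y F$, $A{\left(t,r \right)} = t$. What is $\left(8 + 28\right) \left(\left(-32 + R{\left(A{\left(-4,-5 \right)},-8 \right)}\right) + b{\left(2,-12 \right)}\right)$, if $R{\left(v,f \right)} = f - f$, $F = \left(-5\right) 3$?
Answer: $-2232$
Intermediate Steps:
$F = -15$
$R{\left(v,f \right)} = 0$
$b{\left(Y,T \right)} = - 15 Y$ ($b{\left(Y,T \right)} = Y \left(-15\right) = - 15 Y$)
$\left(8 + 28\right) \left(\left(-32 + R{\left(A{\left(-4,-5 \right)},-8 \right)}\right) + b{\left(2,-12 \right)}\right) = \left(8 + 28\right) \left(\left(-32 + 0\right) - 30\right) = 36 \left(-32 - 30\right) = 36 \left(-62\right) = -2232$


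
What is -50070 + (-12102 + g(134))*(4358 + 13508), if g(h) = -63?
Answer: -217389960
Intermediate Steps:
-50070 + (-12102 + g(134))*(4358 + 13508) = -50070 + (-12102 - 63)*(4358 + 13508) = -50070 - 12165*17866 = -50070 - 217339890 = -217389960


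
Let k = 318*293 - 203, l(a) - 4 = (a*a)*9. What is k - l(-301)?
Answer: -722442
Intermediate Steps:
l(a) = 4 + 9*a**2 (l(a) = 4 + (a*a)*9 = 4 + a**2*9 = 4 + 9*a**2)
k = 92971 (k = 93174 - 203 = 92971)
k - l(-301) = 92971 - (4 + 9*(-301)**2) = 92971 - (4 + 9*90601) = 92971 - (4 + 815409) = 92971 - 1*815413 = 92971 - 815413 = -722442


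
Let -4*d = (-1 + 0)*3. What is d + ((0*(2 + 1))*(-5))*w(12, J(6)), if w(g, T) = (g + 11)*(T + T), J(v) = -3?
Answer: ¾ ≈ 0.75000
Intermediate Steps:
w(g, T) = 2*T*(11 + g) (w(g, T) = (11 + g)*(2*T) = 2*T*(11 + g))
d = ¾ (d = -(-1 + 0)*3/4 = -(-1)*3/4 = -¼*(-3) = ¾ ≈ 0.75000)
d + ((0*(2 + 1))*(-5))*w(12, J(6)) = ¾ + ((0*(2 + 1))*(-5))*(2*(-3)*(11 + 12)) = ¾ + ((0*3)*(-5))*(2*(-3)*23) = ¾ + (0*(-5))*(-138) = ¾ + 0*(-138) = ¾ + 0 = ¾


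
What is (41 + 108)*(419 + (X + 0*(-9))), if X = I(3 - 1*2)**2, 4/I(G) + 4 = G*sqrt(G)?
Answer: 564263/9 ≈ 62696.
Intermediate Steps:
I(G) = 4/(-4 + G**(3/2)) (I(G) = 4/(-4 + G*sqrt(G)) = 4/(-4 + G**(3/2)))
X = 16/9 (X = (4/(-4 + (3 - 1*2)**(3/2)))**2 = (4/(-4 + (3 - 2)**(3/2)))**2 = (4/(-4 + 1**(3/2)))**2 = (4/(-4 + 1))**2 = (4/(-3))**2 = (4*(-1/3))**2 = (-4/3)**2 = 16/9 ≈ 1.7778)
(41 + 108)*(419 + (X + 0*(-9))) = (41 + 108)*(419 + (16/9 + 0*(-9))) = 149*(419 + (16/9 + 0)) = 149*(419 + 16/9) = 149*(3787/9) = 564263/9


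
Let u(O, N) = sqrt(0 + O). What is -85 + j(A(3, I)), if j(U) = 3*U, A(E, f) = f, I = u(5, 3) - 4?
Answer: -97 + 3*sqrt(5) ≈ -90.292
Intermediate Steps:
u(O, N) = sqrt(O)
I = -4 + sqrt(5) (I = sqrt(5) - 4 = -4 + sqrt(5) ≈ -1.7639)
-85 + j(A(3, I)) = -85 + 3*(-4 + sqrt(5)) = -85 + (-12 + 3*sqrt(5)) = -97 + 3*sqrt(5)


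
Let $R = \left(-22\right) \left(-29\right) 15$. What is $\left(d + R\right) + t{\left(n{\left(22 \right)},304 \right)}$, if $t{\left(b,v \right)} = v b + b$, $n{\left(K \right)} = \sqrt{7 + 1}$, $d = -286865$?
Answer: $-277295 + 610 \sqrt{2} \approx -2.7643 \cdot 10^{5}$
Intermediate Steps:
$n{\left(K \right)} = 2 \sqrt{2}$ ($n{\left(K \right)} = \sqrt{8} = 2 \sqrt{2}$)
$t{\left(b,v \right)} = b + b v$ ($t{\left(b,v \right)} = b v + b = b + b v$)
$R = 9570$ ($R = 638 \cdot 15 = 9570$)
$\left(d + R\right) + t{\left(n{\left(22 \right)},304 \right)} = \left(-286865 + 9570\right) + 2 \sqrt{2} \left(1 + 304\right) = -277295 + 2 \sqrt{2} \cdot 305 = -277295 + 610 \sqrt{2}$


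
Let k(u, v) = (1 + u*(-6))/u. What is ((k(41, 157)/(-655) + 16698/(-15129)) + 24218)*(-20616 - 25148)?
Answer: -732154753347500/660633 ≈ -1.1083e+9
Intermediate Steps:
k(u, v) = (1 - 6*u)/u
((k(41, 157)/(-655) + 16698/(-15129)) + 24218)*(-20616 - 25148) = (((-6 + 1/41)/(-655) + 16698/(-15129)) + 24218)*(-20616 - 25148) = (((-6 + 1/41)*(-1/655) + 16698*(-1/15129)) + 24218)*(-45764) = ((-245/41*(-1/655) - 5566/5043) + 24218)*(-45764) = ((49/5371 - 5566/5043) + 24218)*(-45764) = (-723119/660633 + 24218)*(-45764) = (15998486875/660633)*(-45764) = -732154753347500/660633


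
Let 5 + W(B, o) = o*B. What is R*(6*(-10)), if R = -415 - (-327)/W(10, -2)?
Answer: 128424/5 ≈ 25685.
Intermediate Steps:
W(B, o) = -5 + B*o (W(B, o) = -5 + o*B = -5 + B*o)
R = -10702/25 (R = -415 - (-327)/(-5 + 10*(-2)) = -415 - (-327)/(-5 - 20) = -415 - (-327)/(-25) = -415 - (-327)*(-1)/25 = -415 - 1*327/25 = -415 - 327/25 = -10702/25 ≈ -428.08)
R*(6*(-10)) = -64212*(-10)/25 = -10702/25*(-60) = 128424/5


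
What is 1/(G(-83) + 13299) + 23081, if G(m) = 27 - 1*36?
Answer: 306746491/13290 ≈ 23081.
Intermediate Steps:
G(m) = -9 (G(m) = 27 - 36 = -9)
1/(G(-83) + 13299) + 23081 = 1/(-9 + 13299) + 23081 = 1/13290 + 23081 = 306746491/13290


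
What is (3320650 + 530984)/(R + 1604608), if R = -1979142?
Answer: -1925817/187267 ≈ -10.284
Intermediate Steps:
(3320650 + 530984)/(R + 1604608) = (3320650 + 530984)/(-1979142 + 1604608) = 3851634/(-374534) = 3851634*(-1/374534) = -1925817/187267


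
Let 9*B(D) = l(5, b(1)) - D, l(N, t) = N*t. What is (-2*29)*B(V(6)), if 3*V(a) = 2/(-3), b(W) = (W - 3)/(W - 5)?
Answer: -1421/81 ≈ -17.543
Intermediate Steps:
b(W) = (-3 + W)/(-5 + W)
V(a) = -2/9 (V(a) = (2/(-3))/3 = (2*(-⅓))/3 = (⅓)*(-⅔) = -2/9)
B(D) = 5/18 - D/9 (B(D) = (5*((-3 + 1)/(-5 + 1)) - D)/9 = (5*(-2/(-4)) - D)/9 = (5*(-¼*(-2)) - D)/9 = (5*(½) - D)/9 = (5/2 - D)/9 = 5/18 - D/9)
(-2*29)*B(V(6)) = (-2*29)*(5/18 - ⅑*(-2/9)) = -58*(5/18 + 2/81) = -58*49/162 = -1421/81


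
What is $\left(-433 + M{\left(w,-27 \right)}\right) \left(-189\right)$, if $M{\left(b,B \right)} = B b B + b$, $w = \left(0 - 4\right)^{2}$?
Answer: $-2125683$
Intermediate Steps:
$w = 16$ ($w = \left(-4\right)^{2} = 16$)
$M{\left(b,B \right)} = b + b B^{2}$ ($M{\left(b,B \right)} = b B^{2} + b = b + b B^{2}$)
$\left(-433 + M{\left(w,-27 \right)}\right) \left(-189\right) = \left(-433 + 16 \left(1 + \left(-27\right)^{2}\right)\right) \left(-189\right) = \left(-433 + 16 \left(1 + 729\right)\right) \left(-189\right) = \left(-433 + 16 \cdot 730\right) \left(-189\right) = \left(-433 + 11680\right) \left(-189\right) = 11247 \left(-189\right) = -2125683$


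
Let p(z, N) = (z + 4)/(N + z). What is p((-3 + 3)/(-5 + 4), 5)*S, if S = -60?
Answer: -48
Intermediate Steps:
p(z, N) = (4 + z)/(N + z)
p((-3 + 3)/(-5 + 4), 5)*S = ((4 + (-3 + 3)/(-5 + 4))/(5 + (-3 + 3)/(-5 + 4)))*(-60) = ((4 + 0/(-1))/(5 + 0/(-1)))*(-60) = ((4 + 0*(-1))/(5 + 0*(-1)))*(-60) = ((4 + 0)/(5 + 0))*(-60) = (4/5)*(-60) = ((⅕)*4)*(-60) = (⅘)*(-60) = -48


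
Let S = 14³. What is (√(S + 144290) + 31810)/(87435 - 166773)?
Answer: -15905/39669 - √147034/79338 ≈ -0.40578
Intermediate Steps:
S = 2744
(√(S + 144290) + 31810)/(87435 - 166773) = (√(2744 + 144290) + 31810)/(87435 - 166773) = (√147034 + 31810)/(-79338) = (31810 + √147034)*(-1/79338) = -15905/39669 - √147034/79338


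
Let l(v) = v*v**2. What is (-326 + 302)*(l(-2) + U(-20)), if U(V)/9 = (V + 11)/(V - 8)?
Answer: 858/7 ≈ 122.57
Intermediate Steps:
U(V) = 9*(11 + V)/(-8 + V) (U(V) = 9*((V + 11)/(V - 8)) = 9*((11 + V)/(-8 + V)) = 9*(11 + V)/(-8 + V))
l(v) = v**3
(-326 + 302)*(l(-2) + U(-20)) = (-326 + 302)*((-2)**3 + 9*(11 - 20)/(-8 - 20)) = -24*(-8 + 9*(-9)/(-28)) = -24*(-8 + 9*(-1/28)*(-9)) = -24*(-8 + 81/28) = -24*(-143/28) = 858/7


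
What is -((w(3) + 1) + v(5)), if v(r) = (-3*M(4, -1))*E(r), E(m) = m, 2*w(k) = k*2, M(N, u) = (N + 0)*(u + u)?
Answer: -124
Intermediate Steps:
M(N, u) = 2*N*u (M(N, u) = N*(2*u) = 2*N*u)
w(k) = k (w(k) = (k*2)/2 = (2*k)/2 = k)
v(r) = 24*r (v(r) = (-6*4*(-1))*r = (-3*(-8))*r = 24*r)
-((w(3) + 1) + v(5)) = -((3 + 1) + 24*5) = -(4 + 120) = -1*124 = -124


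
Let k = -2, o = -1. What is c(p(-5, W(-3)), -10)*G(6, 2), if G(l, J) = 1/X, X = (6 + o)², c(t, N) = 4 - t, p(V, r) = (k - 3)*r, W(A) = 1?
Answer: 9/25 ≈ 0.36000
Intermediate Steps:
p(V, r) = -5*r (p(V, r) = (-2 - 3)*r = -5*r)
X = 25 (X = (6 - 1)² = 5² = 25)
G(l, J) = 1/25
c(p(-5, W(-3)), -10)*G(6, 2) = (4 - (-5))*(1/25) = (4 - 1*(-5))*(1/25) = (4 + 5)*(1/25) = 9*(1/25) = 9/25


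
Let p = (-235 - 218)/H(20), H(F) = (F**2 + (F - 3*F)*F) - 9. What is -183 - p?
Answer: -75300/409 ≈ -184.11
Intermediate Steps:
H(F) = -9 - F**2 (H(F) = (F**2 + (-2*F)*F) - 9 = (F**2 - 2*F**2) - 9 = -F**2 - 9 = -9 - F**2)
p = 453/409 (p = (-235 - 218)/(-9 - 1*20**2) = -453/(-9 - 1*400) = -453/(-9 - 400) = -453/(-409) = -453*(-1/409) = 453/409 ≈ 1.1076)
-183 - p = -183 - 1*453/409 = -183 - 453/409 = -75300/409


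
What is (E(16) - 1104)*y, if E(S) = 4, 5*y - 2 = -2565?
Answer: 563860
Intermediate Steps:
y = -2563/5 (y = ⅖ + (⅕)*(-2565) = ⅖ - 513 = -2563/5 ≈ -512.60)
(E(16) - 1104)*y = (4 - 1104)*(-2563/5) = -1100*(-2563/5) = 563860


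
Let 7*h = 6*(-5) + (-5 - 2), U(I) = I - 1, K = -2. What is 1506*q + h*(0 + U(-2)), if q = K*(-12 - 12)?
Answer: 506127/7 ≈ 72304.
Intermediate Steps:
U(I) = -1 + I
h = -37/7 (h = (6*(-5) + (-5 - 2))/7 = (-30 - 7)/7 = (⅐)*(-37) = -37/7 ≈ -5.2857)
q = 48 (q = -2*(-12 - 12) = -2*(-24) = 48)
1506*q + h*(0 + U(-2)) = 1506*48 - 37*(0 + (-1 - 2))/7 = 72288 - 37*(0 - 3)/7 = 72288 - 37/7*(-3) = 72288 + 111/7 = 506127/7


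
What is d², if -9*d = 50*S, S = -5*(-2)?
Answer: 250000/81 ≈ 3086.4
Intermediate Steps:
S = 10
d = -500/9 (d = -50*10/9 = -⅑*500 = -500/9 ≈ -55.556)
d² = (-500/9)² = 250000/81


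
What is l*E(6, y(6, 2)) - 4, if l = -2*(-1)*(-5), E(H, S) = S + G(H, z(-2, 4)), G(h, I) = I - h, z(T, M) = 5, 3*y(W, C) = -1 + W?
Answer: -32/3 ≈ -10.667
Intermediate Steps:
y(W, C) = -1/3 + W/3 (y(W, C) = (-1 + W)/3 = -1/3 + W/3)
E(H, S) = 5 + S - H (E(H, S) = S + (5 - H) = 5 + S - H)
l = -10 (l = 2*(-5) = -10)
l*E(6, y(6, 2)) - 4 = -10*(5 + (-1/3 + (1/3)*6) - 1*6) - 4 = -10*(5 + (-1/3 + 2) - 6) - 4 = -10*(5 + 5/3 - 6) - 4 = -10*2/3 - 4 = -20/3 - 4 = -32/3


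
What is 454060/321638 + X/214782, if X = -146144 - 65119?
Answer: 67519877/157721582 ≈ 0.42810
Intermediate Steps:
X = -211263
454060/321638 + X/214782 = 454060/321638 - 211263/214782 = 454060*(1/321638) - 211263*1/214782 = 3110/2203 - 70421/71594 = 67519877/157721582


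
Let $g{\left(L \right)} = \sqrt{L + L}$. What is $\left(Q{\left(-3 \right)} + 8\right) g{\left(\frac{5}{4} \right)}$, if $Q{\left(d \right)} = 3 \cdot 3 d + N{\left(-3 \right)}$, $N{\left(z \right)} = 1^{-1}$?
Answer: $- 9 \sqrt{10} \approx -28.461$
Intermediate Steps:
$N{\left(z \right)} = 1$
$Q{\left(d \right)} = 1 + 9 d$ ($Q{\left(d \right)} = 3 \cdot 3 d + 1 = 9 d + 1 = 1 + 9 d$)
$g{\left(L \right)} = \sqrt{2} \sqrt{L}$ ($g{\left(L \right)} = \sqrt{2 L} = \sqrt{2} \sqrt{L}$)
$\left(Q{\left(-3 \right)} + 8\right) g{\left(\frac{5}{4} \right)} = \left(\left(1 + 9 \left(-3\right)\right) + 8\right) \sqrt{2} \sqrt{\frac{5}{4}} = \left(\left(1 - 27\right) + 8\right) \sqrt{2} \sqrt{5 \cdot \frac{1}{4}} = \left(-26 + 8\right) \sqrt{2} \sqrt{\frac{5}{4}} = - 18 \sqrt{2} \frac{\sqrt{5}}{2} = - 18 \frac{\sqrt{10}}{2} = - 9 \sqrt{10}$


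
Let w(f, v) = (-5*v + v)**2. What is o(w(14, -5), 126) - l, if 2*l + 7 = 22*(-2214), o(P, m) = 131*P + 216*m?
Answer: 207947/2 ≈ 1.0397e+5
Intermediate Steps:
w(f, v) = 16*v**2 (w(f, v) = (-4*v)**2 = 16*v**2)
l = -48715/2 (l = -7/2 + (22*(-2214))/2 = -7/2 + (1/2)*(-48708) = -7/2 - 24354 = -48715/2 ≈ -24358.)
o(w(14, -5), 126) - l = (131*(16*(-5)**2) + 216*126) - 1*(-48715/2) = (131*(16*25) + 27216) + 48715/2 = (131*400 + 27216) + 48715/2 = (52400 + 27216) + 48715/2 = 79616 + 48715/2 = 207947/2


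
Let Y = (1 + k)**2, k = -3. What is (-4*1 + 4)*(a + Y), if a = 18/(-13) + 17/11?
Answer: 0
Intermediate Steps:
Y = 4 (Y = (1 - 3)**2 = (-2)**2 = 4)
a = 23/143 (a = 18*(-1/13) + 17*(1/11) = -18/13 + 17/11 = 23/143 ≈ 0.16084)
(-4*1 + 4)*(a + Y) = (-4*1 + 4)*(23/143 + 4) = (-4 + 4)*(595/143) = 0*(595/143) = 0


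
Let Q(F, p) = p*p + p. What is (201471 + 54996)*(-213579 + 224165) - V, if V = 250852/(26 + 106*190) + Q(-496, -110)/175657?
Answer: 4808599509882368470/1771149531 ≈ 2.7150e+9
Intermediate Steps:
Q(F, p) = p + p**2 (Q(F, p) = p**2 + p = p + p**2)
V = 22152850052/1771149531 (V = 250852/(26 + 106*190) - 110*(1 - 110)/175657 = 250852/(26 + 20140) - 110*(-109)*(1/175657) = 250852/20166 + 11990*(1/175657) = 250852*(1/20166) + 11990/175657 = 125426/10083 + 11990/175657 = 22152850052/1771149531 ≈ 12.508)
(201471 + 54996)*(-213579 + 224165) - V = (201471 + 54996)*(-213579 + 224165) - 1*22152850052/1771149531 = 256467*10586 - 22152850052/1771149531 = 2714959662 - 22152850052/1771149531 = 4808599509882368470/1771149531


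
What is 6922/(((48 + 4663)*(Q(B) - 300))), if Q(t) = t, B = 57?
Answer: -6922/1144773 ≈ -0.0060466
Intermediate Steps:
6922/(((48 + 4663)*(Q(B) - 300))) = 6922/(((48 + 4663)*(57 - 300))) = 6922/((4711*(-243))) = 6922/(-1144773) = 6922*(-1/1144773) = -6922/1144773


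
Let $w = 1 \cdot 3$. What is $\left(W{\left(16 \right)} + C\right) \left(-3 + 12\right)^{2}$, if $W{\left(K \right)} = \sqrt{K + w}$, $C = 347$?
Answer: $28107 + 81 \sqrt{19} \approx 28460.0$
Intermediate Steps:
$w = 3$
$W{\left(K \right)} = \sqrt{3 + K}$ ($W{\left(K \right)} = \sqrt{K + 3} = \sqrt{3 + K}$)
$\left(W{\left(16 \right)} + C\right) \left(-3 + 12\right)^{2} = \left(\sqrt{3 + 16} + 347\right) \left(-3 + 12\right)^{2} = \left(\sqrt{19} + 347\right) 9^{2} = \left(347 + \sqrt{19}\right) 81 = 28107 + 81 \sqrt{19}$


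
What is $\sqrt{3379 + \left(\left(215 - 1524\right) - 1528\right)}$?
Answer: $\sqrt{542} \approx 23.281$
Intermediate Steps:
$\sqrt{3379 + \left(\left(215 - 1524\right) - 1528\right)} = \sqrt{3379 - 2837} = \sqrt{542}$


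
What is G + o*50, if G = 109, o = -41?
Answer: -1941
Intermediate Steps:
G + o*50 = 109 - 41*50 = 109 - 2050 = -1941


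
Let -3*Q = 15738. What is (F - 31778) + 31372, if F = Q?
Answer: -5652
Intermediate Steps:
Q = -5246 (Q = -1/3*15738 = -5246)
F = -5246
(F - 31778) + 31372 = (-5246 - 31778) + 31372 = -37024 + 31372 = -5652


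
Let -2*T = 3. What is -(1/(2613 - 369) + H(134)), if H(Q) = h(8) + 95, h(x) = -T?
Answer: -216547/2244 ≈ -96.500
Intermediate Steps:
T = -3/2 (T = -1/2*3 = -3/2 ≈ -1.5000)
h(x) = 3/2 (h(x) = -1*(-3/2) = 3/2)
H(Q) = 193/2 (H(Q) = 3/2 + 95 = 193/2)
-(1/(2613 - 369) + H(134)) = -(1/(2613 - 369) + 193/2) = -(1/2244 + 193/2) = -1*216547/2244 = -216547/2244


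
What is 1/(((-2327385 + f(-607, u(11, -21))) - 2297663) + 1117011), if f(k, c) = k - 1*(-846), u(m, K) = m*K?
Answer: -1/3507798 ≈ -2.8508e-7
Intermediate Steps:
u(m, K) = K*m
f(k, c) = 846 + k (f(k, c) = k + 846 = 846 + k)
1/(((-2327385 + f(-607, u(11, -21))) - 2297663) + 1117011) = 1/(((-2327385 + (846 - 607)) - 2297663) + 1117011) = 1/(((-2327385 + 239) - 2297663) + 1117011) = 1/((-2327146 - 2297663) + 1117011) = 1/(-4624809 + 1117011) = 1/(-3507798) = -1/3507798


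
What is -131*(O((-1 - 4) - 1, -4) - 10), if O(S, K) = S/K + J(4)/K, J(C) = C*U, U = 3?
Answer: 3013/2 ≈ 1506.5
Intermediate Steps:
J(C) = 3*C (J(C) = C*3 = 3*C)
O(S, K) = 12/K + S/K (O(S, K) = S/K + (3*4)/K = S/K + 12/K = 12/K + S/K)
-131*(O((-1 - 4) - 1, -4) - 10) = -131*((12 + ((-1 - 4) - 1))/(-4) - 10) = -131*(-(12 + (-5 - 1))/4 - 10) = -131*(-(12 - 6)/4 - 10) = -131*(-¼*6 - 10) = -131*(-3/2 - 10) = -131*(-23/2) = 3013/2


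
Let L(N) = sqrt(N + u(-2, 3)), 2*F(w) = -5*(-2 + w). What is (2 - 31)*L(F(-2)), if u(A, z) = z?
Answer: -29*sqrt(13) ≈ -104.56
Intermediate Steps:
F(w) = 5 - 5*w/2 (F(w) = (-5*(-2 + w))/2 = (10 - 5*w)/2 = 5 - 5*w/2)
L(N) = sqrt(3 + N) (L(N) = sqrt(N + 3) = sqrt(3 + N))
(2 - 31)*L(F(-2)) = (2 - 31)*sqrt(3 + (5 - 5/2*(-2))) = -29*sqrt(3 + (5 + 5)) = -29*sqrt(3 + 10) = -29*sqrt(13)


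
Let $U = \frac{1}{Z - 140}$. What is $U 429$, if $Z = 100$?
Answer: $- \frac{429}{40} \approx -10.725$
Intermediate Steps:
$U = - \frac{1}{40}$ ($U = \frac{1}{100 - 140} = \frac{1}{-40} = - \frac{1}{40} \approx -0.025$)
$U 429 = \left(- \frac{1}{40}\right) 429 = - \frac{429}{40}$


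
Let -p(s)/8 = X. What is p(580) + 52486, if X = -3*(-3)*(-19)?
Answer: 53854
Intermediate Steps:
X = -171 (X = 9*(-19) = -171)
p(s) = 1368 (p(s) = -8*(-171) = 1368)
p(580) + 52486 = 1368 + 52486 = 53854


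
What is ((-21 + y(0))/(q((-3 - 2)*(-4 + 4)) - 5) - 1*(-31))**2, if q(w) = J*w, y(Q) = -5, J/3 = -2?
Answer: 32761/25 ≈ 1310.4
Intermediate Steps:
J = -6 (J = 3*(-2) = -6)
q(w) = -6*w
((-21 + y(0))/(q((-3 - 2)*(-4 + 4)) - 5) - 1*(-31))**2 = ((-21 - 5)/(-6*(-3 - 2)*(-4 + 4) - 5) - 1*(-31))**2 = (-26/(-(-30)*0 - 5) + 31)**2 = (-26/(-6*0 - 5) + 31)**2 = (-26/(0 - 5) + 31)**2 = (-26/(-5) + 31)**2 = (-26*(-1/5) + 31)**2 = (26/5 + 31)**2 = (181/5)**2 = 32761/25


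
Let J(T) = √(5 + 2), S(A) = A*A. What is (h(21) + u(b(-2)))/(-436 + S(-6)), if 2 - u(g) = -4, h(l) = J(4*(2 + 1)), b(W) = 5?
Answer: -3/200 - √7/400 ≈ -0.021614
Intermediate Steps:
S(A) = A²
J(T) = √7
h(l) = √7
u(g) = 6 (u(g) = 2 - 1*(-4) = 2 + 4 = 6)
(h(21) + u(b(-2)))/(-436 + S(-6)) = (√7 + 6)/(-436 + (-6)²) = (6 + √7)/(-436 + 36) = (6 + √7)/(-400) = (6 + √7)*(-1/400) = -3/200 - √7/400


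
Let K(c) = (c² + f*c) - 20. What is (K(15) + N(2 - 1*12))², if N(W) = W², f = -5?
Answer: 52900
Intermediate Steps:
K(c) = -20 + c² - 5*c (K(c) = (c² - 5*c) - 20 = -20 + c² - 5*c)
(K(15) + N(2 - 1*12))² = ((-20 + 15² - 5*15) + (2 - 1*12)²)² = ((-20 + 225 - 75) + (2 - 12)²)² = (130 + (-10)²)² = (130 + 100)² = 230² = 52900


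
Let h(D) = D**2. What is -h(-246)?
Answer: -60516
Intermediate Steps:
-h(-246) = -1*(-246)**2 = -1*60516 = -60516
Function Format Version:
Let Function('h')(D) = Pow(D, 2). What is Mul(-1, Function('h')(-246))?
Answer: -60516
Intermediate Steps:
Mul(-1, Function('h')(-246)) = Mul(-1, Pow(-246, 2)) = Mul(-1, 60516) = -60516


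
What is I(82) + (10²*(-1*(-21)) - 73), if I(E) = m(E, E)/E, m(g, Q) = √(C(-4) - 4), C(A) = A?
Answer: 2027 + I*√2/41 ≈ 2027.0 + 0.034493*I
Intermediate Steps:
m(g, Q) = 2*I*√2 (m(g, Q) = √(-4 - 4) = √(-8) = 2*I*√2)
I(E) = 2*I*√2/E (I(E) = (2*I*√2)/E = 2*I*√2/E)
I(82) + (10²*(-1*(-21)) - 73) = 2*I*√2/82 + (10²*(-1*(-21)) - 73) = 2*I*√2*(1/82) + (100*21 - 73) = I*√2/41 + (2100 - 73) = I*√2/41 + 2027 = 2027 + I*√2/41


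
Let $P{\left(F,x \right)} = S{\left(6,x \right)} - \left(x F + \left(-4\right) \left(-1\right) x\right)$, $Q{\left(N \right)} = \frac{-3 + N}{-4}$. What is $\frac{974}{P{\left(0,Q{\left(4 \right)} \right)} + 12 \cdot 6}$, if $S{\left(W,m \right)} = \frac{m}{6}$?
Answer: $\frac{23376}{1751} \approx 13.35$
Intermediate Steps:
$Q{\left(N \right)} = \frac{3}{4} - \frac{N}{4}$ ($Q{\left(N \right)} = \left(-3 + N\right) \left(- \frac{1}{4}\right) = \frac{3}{4} - \frac{N}{4}$)
$S{\left(W,m \right)} = \frac{m}{6}$ ($S{\left(W,m \right)} = m \frac{1}{6} = \frac{m}{6}$)
$P{\left(F,x \right)} = - \frac{23 x}{6} - F x$ ($P{\left(F,x \right)} = \frac{x}{6} - \left(x F + \left(-4\right) \left(-1\right) x\right) = \frac{x}{6} - \left(F x + 4 x\right) = \frac{x}{6} - \left(4 x + F x\right) = - \frac{23 x}{6} - F x$)
$\frac{974}{P{\left(0,Q{\left(4 \right)} \right)} + 12 \cdot 6} = \frac{974}{\frac{\left(\frac{3}{4} - 1\right) \left(-23 - 0\right)}{6} + 12 \cdot 6} = \frac{974}{\frac{\left(\frac{3}{4} - 1\right) \left(-23 + 0\right)}{6} + 72} = \frac{974}{\frac{1}{6} \left(- \frac{1}{4}\right) \left(-23\right) + 72} = \frac{974}{\frac{23}{24} + 72} = \frac{974}{\frac{1751}{24}} = 974 \cdot \frac{24}{1751} = \frac{23376}{1751}$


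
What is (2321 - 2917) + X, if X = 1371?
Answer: 775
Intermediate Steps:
(2321 - 2917) + X = (2321 - 2917) + 1371 = -596 + 1371 = 775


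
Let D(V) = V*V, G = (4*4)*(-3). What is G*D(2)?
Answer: -192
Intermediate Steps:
G = -48 (G = 16*(-3) = -48)
D(V) = V**2
G*D(2) = -48*2**2 = -48*4 = -192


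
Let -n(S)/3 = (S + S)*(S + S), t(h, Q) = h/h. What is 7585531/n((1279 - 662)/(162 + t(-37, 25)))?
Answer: -201539973139/4568268 ≈ -44117.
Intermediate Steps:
t(h, Q) = 1
n(S) = -12*S² (n(S) = -3*(S + S)*(S + S) = -3*2*S*2*S = -12*S²)
7585531/n((1279 - 662)/(162 + t(-37, 25))) = 7585531/((-12*(1279 - 662)²/(162 + 1)²)) = 7585531/((-12*(617/163)²)) = 7585531/((-12*380689/26569)) = 7585531/(-4568268/26569) = 7585531*(-26569/4568268) = -201539973139/4568268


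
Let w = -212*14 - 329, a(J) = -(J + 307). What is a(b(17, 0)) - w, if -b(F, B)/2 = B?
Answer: 2990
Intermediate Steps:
b(F, B) = -2*B
a(J) = -307 - J (a(J) = -(307 + J) = -307 - J)
w = -3297 (w = -2968 - 329 = -3297)
a(b(17, 0)) - w = (-307 - (-2)*0) - 1*(-3297) = (-307 - 1*0) + 3297 = (-307 + 0) + 3297 = -307 + 3297 = 2990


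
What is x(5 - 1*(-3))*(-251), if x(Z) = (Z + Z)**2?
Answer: -64256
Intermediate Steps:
x(Z) = 4*Z**2 (x(Z) = (2*Z)**2 = 4*Z**2)
x(5 - 1*(-3))*(-251) = (4*(5 - 1*(-3))**2)*(-251) = (4*(5 + 3)**2)*(-251) = (4*8**2)*(-251) = (4*64)*(-251) = 256*(-251) = -64256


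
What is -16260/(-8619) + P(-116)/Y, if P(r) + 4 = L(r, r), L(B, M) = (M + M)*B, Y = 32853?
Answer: 255369944/94386669 ≈ 2.7056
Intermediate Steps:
L(B, M) = 2*B*M (L(B, M) = (2*M)*B = 2*B*M)
P(r) = -4 + 2*r**2 (P(r) = -4 + 2*r*r = -4 + 2*r**2)
-16260/(-8619) + P(-116)/Y = -16260/(-8619) + (-4 + 2*(-116)**2)/32853 = -16260*(-1/8619) + (-4 + 2*13456)*(1/32853) = 5420/2873 + (-4 + 26912)*(1/32853) = 5420/2873 + 26908*(1/32853) = 5420/2873 + 26908/32853 = 255369944/94386669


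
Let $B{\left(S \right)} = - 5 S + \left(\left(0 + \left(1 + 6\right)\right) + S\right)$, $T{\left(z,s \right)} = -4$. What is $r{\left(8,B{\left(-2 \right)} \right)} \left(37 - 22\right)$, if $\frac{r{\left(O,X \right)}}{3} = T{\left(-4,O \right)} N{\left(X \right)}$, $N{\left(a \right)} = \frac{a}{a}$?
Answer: $-180$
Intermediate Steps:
$N{\left(a \right)} = 1$
$B{\left(S \right)} = 7 - 4 S$ ($B{\left(S \right)} = - 5 S + \left(\left(0 + 7\right) + S\right) = - 5 S + \left(7 + S\right) = 7 - 4 S$)
$r{\left(O,X \right)} = -12$ ($r{\left(O,X \right)} = 3 \left(\left(-4\right) 1\right) = 3 \left(-4\right) = -12$)
$r{\left(8,B{\left(-2 \right)} \right)} \left(37 - 22\right) = - 12 \left(37 - 22\right) = \left(-12\right) 15 = -180$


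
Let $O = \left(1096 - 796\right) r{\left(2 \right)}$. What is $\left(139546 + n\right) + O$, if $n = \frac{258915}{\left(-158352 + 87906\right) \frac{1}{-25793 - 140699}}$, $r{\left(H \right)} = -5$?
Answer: $\frac{8805344116}{11741} \approx 7.4997 \cdot 10^{5}$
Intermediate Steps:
$O = -1500$ ($O = \left(1096 - 796\right) \left(-5\right) = 300 \left(-5\right) = -1500$)
$n = \frac{7184546030}{11741}$ ($n = \frac{258915}{\left(-70446\right) \frac{1}{-166492}} = \frac{258915}{\left(-70446\right) \left(- \frac{1}{166492}\right)} = \frac{258915}{\frac{35223}{83246}} = 258915 \cdot \frac{83246}{35223} = \frac{7184546030}{11741} \approx 6.1192 \cdot 10^{5}$)
$\left(139546 + n\right) + O = \left(139546 + \frac{7184546030}{11741}\right) - 1500 = \frac{8822955616}{11741} - 1500 = \frac{8805344116}{11741}$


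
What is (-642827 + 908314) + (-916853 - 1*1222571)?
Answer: -1873937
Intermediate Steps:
(-642827 + 908314) + (-916853 - 1*1222571) = 265487 + (-916853 - 1222571) = 265487 - 2139424 = -1873937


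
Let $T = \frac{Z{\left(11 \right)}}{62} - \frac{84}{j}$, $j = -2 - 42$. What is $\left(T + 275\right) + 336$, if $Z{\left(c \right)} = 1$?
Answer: $\frac{418015}{682} \approx 612.92$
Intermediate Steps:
$j = -44$ ($j = -2 - 42 = -44$)
$T = \frac{1313}{682}$ ($T = 1 \cdot \frac{1}{62} - \frac{84}{-44} = 1 \cdot \frac{1}{62} - - \frac{21}{11} = \frac{1}{62} + \frac{21}{11} = \frac{1313}{682} \approx 1.9252$)
$\left(T + 275\right) + 336 = \left(\frac{1313}{682} + 275\right) + 336 = \frac{188863}{682} + 336 = \frac{418015}{682}$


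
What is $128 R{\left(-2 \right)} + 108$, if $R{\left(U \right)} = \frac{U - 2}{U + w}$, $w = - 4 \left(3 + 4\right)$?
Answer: $\frac{1876}{15} \approx 125.07$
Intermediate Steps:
$w = -28$ ($w = \left(-4\right) 7 = -28$)
$R{\left(U \right)} = \frac{-2 + U}{-28 + U}$ ($R{\left(U \right)} = \frac{U - 2}{U - 28} = \frac{-2 + U}{-28 + U}$)
$128 R{\left(-2 \right)} + 108 = 128 \frac{-2 - 2}{-28 - 2} + 108 = 128 \frac{1}{-30} \left(-4\right) + 108 = 128 \left(\left(- \frac{1}{30}\right) \left(-4\right)\right) + 108 = 128 \cdot \frac{2}{15} + 108 = \frac{256}{15} + 108 = \frac{1876}{15}$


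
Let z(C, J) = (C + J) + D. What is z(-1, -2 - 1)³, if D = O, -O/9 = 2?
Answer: -10648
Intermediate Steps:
O = -18 (O = -9*2 = -18)
D = -18
z(C, J) = -18 + C + J (z(C, J) = (C + J) - 18 = -18 + C + J)
z(-1, -2 - 1)³ = (-18 - 1 + (-2 - 1))³ = (-18 - 1 - 3)³ = (-22)³ = -10648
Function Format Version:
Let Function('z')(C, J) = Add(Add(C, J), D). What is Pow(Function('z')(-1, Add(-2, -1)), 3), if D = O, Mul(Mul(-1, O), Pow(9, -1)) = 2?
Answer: -10648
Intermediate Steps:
O = -18 (O = Mul(-9, 2) = -18)
D = -18
Function('z')(C, J) = Add(-18, C, J) (Function('z')(C, J) = Add(Add(C, J), -18) = Add(-18, C, J))
Pow(Function('z')(-1, Add(-2, -1)), 3) = Pow(Add(-18, -1, Add(-2, -1)), 3) = Pow(Add(-18, -1, -3), 3) = Pow(-22, 3) = -10648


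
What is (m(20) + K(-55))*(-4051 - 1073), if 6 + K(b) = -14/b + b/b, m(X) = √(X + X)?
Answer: 1337364/55 - 10248*√10 ≈ -8091.3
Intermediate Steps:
m(X) = √2*√X (m(X) = √(2*X) = √2*√X)
K(b) = -5 - 14/b (K(b) = -6 + (-14/b + b/b) = -6 + (-14/b + 1) = -6 + (1 - 14/b) = -5 - 14/b)
(m(20) + K(-55))*(-4051 - 1073) = (√2*√20 + (-5 - 14/(-55)))*(-4051 - 1073) = (√2*(2*√5) + (-5 - 14*(-1/55)))*(-5124) = (2*√10 + (-5 + 14/55))*(-5124) = (2*√10 - 261/55)*(-5124) = (-261/55 + 2*√10)*(-5124) = 1337364/55 - 10248*√10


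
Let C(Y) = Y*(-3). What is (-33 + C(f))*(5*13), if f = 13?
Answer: -4680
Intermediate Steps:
C(Y) = -3*Y
(-33 + C(f))*(5*13) = (-33 - 3*13)*(5*13) = (-33 - 39)*65 = -72*65 = -4680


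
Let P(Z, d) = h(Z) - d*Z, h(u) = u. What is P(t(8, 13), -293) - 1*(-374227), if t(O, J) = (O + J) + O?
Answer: 382753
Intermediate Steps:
t(O, J) = J + 2*O (t(O, J) = (J + O) + O = J + 2*O)
P(Z, d) = Z - Z*d (P(Z, d) = Z - d*Z = Z - Z*d)
P(t(8, 13), -293) - 1*(-374227) = (13 + 2*8)*(1 - 1*(-293)) - 1*(-374227) = (13 + 16)*(1 + 293) + 374227 = 29*294 + 374227 = 8526 + 374227 = 382753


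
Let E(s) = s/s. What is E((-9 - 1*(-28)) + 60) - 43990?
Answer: -43989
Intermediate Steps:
E(s) = 1
E((-9 - 1*(-28)) + 60) - 43990 = 1 - 43990 = -43989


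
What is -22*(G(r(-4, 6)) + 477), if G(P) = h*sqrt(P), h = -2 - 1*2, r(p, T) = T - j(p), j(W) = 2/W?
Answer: -10494 + 44*sqrt(26) ≈ -10270.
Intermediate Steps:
r(p, T) = T - 2/p
h = -4 (h = -2 - 2 = -4)
G(P) = -4*sqrt(P)
-22*(G(r(-4, 6)) + 477) = -22*(-4*sqrt(6 - 2/(-4)) + 477) = -22*(-4*sqrt(6 - 2*(-1/4)) + 477) = -22*(-4*sqrt(6 + 1/2) + 477) = -22*(-2*sqrt(26) + 477) = -22*(477 - 2*sqrt(26)) = -10494 + 44*sqrt(26)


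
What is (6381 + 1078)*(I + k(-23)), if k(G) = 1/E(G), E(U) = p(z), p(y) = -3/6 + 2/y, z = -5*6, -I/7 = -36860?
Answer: 32717486290/17 ≈ 1.9246e+9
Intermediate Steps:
I = 258020 (I = -7*(-36860) = 258020)
z = -30
p(y) = -½ + 2/y (p(y) = -3*⅙ + 2/y = -½ + 2/y)
E(U) = -17/30 (E(U) = (½)*(4 - 1*(-30))/(-30) = (½)*(-1/30)*(4 + 30) = (½)*(-1/30)*34 = -17/30)
k(G) = -30/17 (k(G) = 1/(-17/30) = -30/17)
(6381 + 1078)*(I + k(-23)) = (6381 + 1078)*(258020 - 30/17) = 7459*(4386310/17) = 32717486290/17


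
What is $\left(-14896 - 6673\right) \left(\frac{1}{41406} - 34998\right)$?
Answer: $\frac{31256224296403}{41406} \approx 7.5487 \cdot 10^{8}$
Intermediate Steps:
$\left(-14896 - 6673\right) \left(\frac{1}{41406} - 34998\right) = - 21569 \left(\frac{1}{41406} - 34998\right) = \left(-21569\right) \left(- \frac{1449127187}{41406}\right) = \frac{31256224296403}{41406}$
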